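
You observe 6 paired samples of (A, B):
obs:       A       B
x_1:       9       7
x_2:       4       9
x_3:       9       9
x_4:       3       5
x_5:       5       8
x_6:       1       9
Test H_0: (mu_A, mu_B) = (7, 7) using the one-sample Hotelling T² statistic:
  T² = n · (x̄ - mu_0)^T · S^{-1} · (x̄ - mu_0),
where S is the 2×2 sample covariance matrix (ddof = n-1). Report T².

Step 1 — sample mean vector:
  mean(A) = (9 + 4 + 9 + 3 + 5 + 1) / 6 = 31/6 = 5.1667
  mean(B) = (7 + 9 + 9 + 5 + 8 + 9) / 6 = 47/6 = 7.8333
  x̄ = (5.1667, 7.8333),  deviation x̄ - mu_0 = (5.1667, 7.8333) - (7, 7) = (-1.8333, 0.8333).

Step 2 — sample covariance matrix, S[i,j] = (1/(n-1)) · Σ_k (x_{k,i} - mean_i) · (x_{k,j} - mean_j), divisor n-1 = 5:
  S[A,A] = ((3.8333)·(3.8333) + (-1.1667)·(-1.1667) + (3.8333)·(3.8333) + (-2.1667)·(-2.1667) + (-0.1667)·(-0.1667) + (-4.1667)·(-4.1667)) / 5 = 52.8333/5 = 10.5667
  S[A,B] = ((3.8333)·(-0.8333) + (-1.1667)·(1.1667) + (3.8333)·(1.1667) + (-2.1667)·(-2.8333) + (-0.1667)·(0.1667) + (-4.1667)·(1.1667)) / 5 = 1.1667/5 = 0.2333
  S[B,B] = ((-0.8333)·(-0.8333) + (1.1667)·(1.1667) + (1.1667)·(1.1667) + (-2.8333)·(-2.8333) + (0.1667)·(0.1667) + (1.1667)·(1.1667)) / 5 = 12.8333/5 = 2.5667
  S = [[10.5667, 0.2333],
 [0.2333, 2.5667]].

Step 3 — invert S. det(S) = 10.5667·2.5667 - (0.2333)² = 27.0667.
  S^{-1} = (1/det) · [[d, -b], [-b, a]] = [[0.0948, -0.0086],
 [-0.0086, 0.3904]].

Step 4 — quadratic form (x̄ - mu_0)^T · S^{-1} · (x̄ - mu_0):
  S^{-1} · (x̄ - mu_0) = (-0.181, 0.3411),
  (x̄ - mu_0)^T · [...] = (-1.8333)·(-0.181) + (0.8333)·(0.3411) = 0.6162.

Step 5 — scale by n: T² = 6 · 0.6162 = 3.697.

T² ≈ 3.697


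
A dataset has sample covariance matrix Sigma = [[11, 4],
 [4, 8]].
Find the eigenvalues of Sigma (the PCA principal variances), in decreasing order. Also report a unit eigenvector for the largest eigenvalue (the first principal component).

Step 1 — characteristic polynomial of 2×2 Sigma:
  det(Sigma - λI) = λ² - trace · λ + det = 0.
  trace = 11 + 8 = 19, det = 11·8 - (4)² = 72.
Step 2 — discriminant:
  Δ = trace² - 4·det = 361 - 288 = 73.
Step 3 — eigenvalues:
  λ = (trace ± √Δ)/2 = (19 ± 8.544)/2,
  λ_1 = 13.772,  λ_2 = 5.228.

Step 4 — unit eigenvector for λ_1: solve (Sigma - λ_1 I)v = 0. First row:
  (11 - 13.772)·v_x + (4)·v_y = 0, i.e. (-2.772)·v_x + (4)·v_y = 0,
  so v ∝ (b, λ_1 - a) = (4, 2.772) = u.
  ||u|| = √((4)² + (2.772)²) = √(23.684) ≈ 4.8666,
  v_1 = u/||u|| ≈ (0.8219, 0.5696) (||v_1|| = 1).

λ_1 = 13.772,  λ_2 = 5.228;  v_1 ≈ (0.8219, 0.5696)


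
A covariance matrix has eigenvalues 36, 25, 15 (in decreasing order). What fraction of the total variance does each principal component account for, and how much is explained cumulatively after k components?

Step 1 — total variance = trace(Sigma) = Σ λ_i = 36 + 25 + 15 = 76.

Step 2 — fraction explained by component i = λ_i / Σ λ:
  PC1: 36/76 = 0.4737
  PC2: 25/76 = 0.3289
  PC3: 15/76 = 0.1974

Step 3 — cumulative fraction after k components = (λ_1 + ... + λ_k) / Σ λ:
  k = 1: 36/76 = 0.4737
  k = 2: (36 + 25)/76 = 61/76 = 0.8026
  k = 3: (36 + 25 + 15)/76 = 76/76 = 1

Summary (fraction, with percent):

explained: PC1 0.4737 (47.37%), PC2 0.3289 (32.89%), PC3 0.1974 (19.74%);  cumulative: 0.4737, 0.8026, 1


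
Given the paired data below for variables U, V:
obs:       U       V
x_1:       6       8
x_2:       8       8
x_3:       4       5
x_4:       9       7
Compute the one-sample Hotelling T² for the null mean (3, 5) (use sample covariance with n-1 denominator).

Step 1 — sample mean vector:
  mean(U) = (6 + 8 + 4 + 9) / 4 = 27/4 = 6.75
  mean(V) = (8 + 8 + 5 + 7) / 4 = 28/4 = 7
  x̄ = (6.75, 7),  deviation x̄ - mu_0 = (6.75, 7) - (3, 5) = (3.75, 2).

Step 2 — sample covariance matrix, S[i,j] = (1/(n-1)) · Σ_k (x_{k,i} - mean_i) · (x_{k,j} - mean_j), divisor n-1 = 3:
  S[U,U] = ((-0.75)·(-0.75) + (1.25)·(1.25) + (-2.75)·(-2.75) + (2.25)·(2.25)) / 3 = 14.75/3 = 4.9167
  S[U,V] = ((-0.75)·(1) + (1.25)·(1) + (-2.75)·(-2) + (2.25)·(0)) / 3 = 6/3 = 2
  S[V,V] = ((1)·(1) + (1)·(1) + (-2)·(-2) + (0)·(0)) / 3 = 6/3 = 2
  S = [[4.9167, 2],
 [2, 2]].

Step 3 — invert S. det(S) = 4.9167·2 - (2)² = 5.8333.
  S^{-1} = (1/det) · [[d, -b], [-b, a]] = [[0.3429, -0.3429],
 [-0.3429, 0.8429]].

Step 4 — quadratic form (x̄ - mu_0)^T · S^{-1} · (x̄ - mu_0):
  S^{-1} · (x̄ - mu_0) = (0.6, 0.4),
  (x̄ - mu_0)^T · [...] = (3.75)·(0.6) + (2)·(0.4) = 3.05.

Step 5 — scale by n: T² = 4 · 3.05 = 12.2.

T² ≈ 12.2


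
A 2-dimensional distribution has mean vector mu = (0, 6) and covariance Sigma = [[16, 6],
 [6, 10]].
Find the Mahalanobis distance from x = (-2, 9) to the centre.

Step 1 — centre the observation: (x - mu) = (-2, 3).

Step 2 — invert Sigma. det(Sigma) = 16·10 - (6)² = 124.
  Sigma^{-1} = (1/det) · [[d, -b], [-b, a]] = [[0.0806, -0.0484],
 [-0.0484, 0.129]].

Step 3 — form the quadratic (x - mu)^T · Sigma^{-1} · (x - mu):
  Sigma^{-1} · (x - mu) = (-0.3065, 0.4839).
  (x - mu)^T · [Sigma^{-1} · (x - mu)] = (-2)·(-0.3065) + (3)·(0.4839) = 2.0645.

Step 4 — take square root: d = √(2.0645) ≈ 1.4368.

d(x, mu) = √(2.0645) ≈ 1.4368


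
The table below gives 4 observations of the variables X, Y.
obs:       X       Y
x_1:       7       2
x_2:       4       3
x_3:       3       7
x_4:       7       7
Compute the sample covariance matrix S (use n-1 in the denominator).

Step 1 — column means:
  mean(X) = (7 + 4 + 3 + 7) / 4 = 21/4 = 5.25
  mean(Y) = (2 + 3 + 7 + 7) / 4 = 19/4 = 4.75

Step 2 — sample covariance S[i,j] = (1/(n-1)) · Σ_k (x_{k,i} - mean_i) · (x_{k,j} - mean_j), with n-1 = 3.
  S[X,X] = ((1.75)·(1.75) + (-1.25)·(-1.25) + (-2.25)·(-2.25) + (1.75)·(1.75)) / 3 = 12.75/3 = 4.25
  S[X,Y] = ((1.75)·(-2.75) + (-1.25)·(-1.75) + (-2.25)·(2.25) + (1.75)·(2.25)) / 3 = -3.75/3 = -1.25
  S[Y,Y] = ((-2.75)·(-2.75) + (-1.75)·(-1.75) + (2.25)·(2.25) + (2.25)·(2.25)) / 3 = 20.75/3 = 6.9167

S is symmetric (S[j,i] = S[i,j]). Assembling:

S = [[4.25, -1.25],
 [-1.25, 6.9167]]


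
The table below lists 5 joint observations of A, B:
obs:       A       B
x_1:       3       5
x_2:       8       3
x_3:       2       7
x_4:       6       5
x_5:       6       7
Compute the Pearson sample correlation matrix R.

Step 1 — column means:
  mean(A) = (3 + 8 + 2 + 6 + 6) / 5 = 25/5 = 5
  mean(B) = (5 + 3 + 7 + 5 + 7) / 5 = 27/5 = 5.4

Step 2 — sample variances and covariances s[i,j] = (1/(n-1)) · Σ_k (x_{k,i} - mean_i) · (x_{k,j} - mean_j), with n-1 = 4:
  s[A,A] = ((-2)·(-2) + (3)·(3) + (-3)·(-3) + (1)·(1) + (1)·(1)) / 4 = 24/4 = 6
  s[A,B] = ((-2)·(-0.4) + (3)·(-2.4) + (-3)·(1.6) + (1)·(-0.4) + (1)·(1.6)) / 4 = -10/4 = -2.5
  s[B,B] = ((-0.4)·(-0.4) + (-2.4)·(-2.4) + (1.6)·(1.6) + (-0.4)·(-0.4) + (1.6)·(1.6)) / 4 = 11.2/4 = 2.8
  Sample standard deviations s_i = √(s[i,i]):
  s(A) = √(6) = 2.4495
  s(B) = √(2.8) = 1.6733

Step 3 — r_{ij} = s_{ij} / (s_i · s_j):
  r[A,A] = 1 (diagonal).
  r[A,B] = -2.5 / (2.4495 · 1.6733) = -2.5 / 4.0988 = -0.6099
  r[B,B] = 1 (diagonal).

R is symmetric with unit diagonal. Assembling:

R = [[1, -0.6099],
 [-0.6099, 1]]


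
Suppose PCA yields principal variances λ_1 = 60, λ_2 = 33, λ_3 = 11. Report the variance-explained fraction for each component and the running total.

Step 1 — total variance = trace(Sigma) = Σ λ_i = 60 + 33 + 11 = 104.

Step 2 — fraction explained by component i = λ_i / Σ λ:
  PC1: 60/104 = 0.5769
  PC2: 33/104 = 0.3173
  PC3: 11/104 = 0.1058

Step 3 — cumulative fraction after k components = (λ_1 + ... + λ_k) / Σ λ:
  k = 1: 60/104 = 0.5769
  k = 2: (60 + 33)/104 = 93/104 = 0.8942
  k = 3: (60 + 33 + 11)/104 = 104/104 = 1

Summary (fraction, with percent):

explained: PC1 0.5769 (57.69%), PC2 0.3173 (31.73%), PC3 0.1058 (10.58%);  cumulative: 0.5769, 0.8942, 1


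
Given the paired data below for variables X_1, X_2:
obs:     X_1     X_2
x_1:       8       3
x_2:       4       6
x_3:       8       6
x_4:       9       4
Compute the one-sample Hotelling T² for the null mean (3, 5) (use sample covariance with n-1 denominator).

Step 1 — sample mean vector:
  mean(X_1) = (8 + 4 + 8 + 9) / 4 = 29/4 = 7.25
  mean(X_2) = (3 + 6 + 6 + 4) / 4 = 19/4 = 4.75
  x̄ = (7.25, 4.75),  deviation x̄ - mu_0 = (7.25, 4.75) - (3, 5) = (4.25, -0.25).

Step 2 — sample covariance matrix, S[i,j] = (1/(n-1)) · Σ_k (x_{k,i} - mean_i) · (x_{k,j} - mean_j), divisor n-1 = 3:
  S[X_1,X_1] = ((0.75)·(0.75) + (-3.25)·(-3.25) + (0.75)·(0.75) + (1.75)·(1.75)) / 3 = 14.75/3 = 4.9167
  S[X_1,X_2] = ((0.75)·(-1.75) + (-3.25)·(1.25) + (0.75)·(1.25) + (1.75)·(-0.75)) / 3 = -5.75/3 = -1.9167
  S[X_2,X_2] = ((-1.75)·(-1.75) + (1.25)·(1.25) + (1.25)·(1.25) + (-0.75)·(-0.75)) / 3 = 6.75/3 = 2.25
  S = [[4.9167, -1.9167],
 [-1.9167, 2.25]].

Step 3 — invert S. det(S) = 4.9167·2.25 - (-1.9167)² = 7.3889.
  S^{-1} = (1/det) · [[d, -b], [-b, a]] = [[0.3045, 0.2594],
 [0.2594, 0.6654]].

Step 4 — quadratic form (x̄ - mu_0)^T · S^{-1} · (x̄ - mu_0):
  S^{-1} · (x̄ - mu_0) = (1.2293, 0.9361),
  (x̄ - mu_0)^T · [...] = (4.25)·(1.2293) + (-0.25)·(0.9361) = 4.9906.

Step 5 — scale by n: T² = 4 · 4.9906 = 19.9624.

T² ≈ 19.9624


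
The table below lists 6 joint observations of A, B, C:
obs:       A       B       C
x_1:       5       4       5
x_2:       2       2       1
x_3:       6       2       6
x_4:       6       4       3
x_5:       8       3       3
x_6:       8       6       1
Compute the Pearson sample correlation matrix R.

Step 1 — column means:
  mean(A) = (5 + 2 + 6 + 6 + 8 + 8) / 6 = 35/6 = 5.8333
  mean(B) = (4 + 2 + 2 + 4 + 3 + 6) / 6 = 21/6 = 3.5
  mean(C) = (5 + 1 + 6 + 3 + 3 + 1) / 6 = 19/6 = 3.1667

Step 2 — sample variances and covariances s[i,j] = (1/(n-1)) · Σ_k (x_{k,i} - mean_i) · (x_{k,j} - mean_j), with n-1 = 5:
  s[A,A] = ((-0.8333)·(-0.8333) + (-3.8333)·(-3.8333) + (0.1667)·(0.1667) + (0.1667)·(0.1667) + (2.1667)·(2.1667) + (2.1667)·(2.1667)) / 5 = 24.8333/5 = 4.9667
  s[A,B] = ((-0.8333)·(0.5) + (-3.8333)·(-1.5) + (0.1667)·(-1.5) + (0.1667)·(0.5) + (2.1667)·(-0.5) + (2.1667)·(2.5)) / 5 = 9.5/5 = 1.9
  s[A,C] = ((-0.8333)·(1.8333) + (-3.8333)·(-2.1667) + (0.1667)·(2.8333) + (0.1667)·(-0.1667) + (2.1667)·(-0.1667) + (2.1667)·(-2.1667)) / 5 = 2.1667/5 = 0.4333
  s[B,B] = ((0.5)·(0.5) + (-1.5)·(-1.5) + (-1.5)·(-1.5) + (0.5)·(0.5) + (-0.5)·(-0.5) + (2.5)·(2.5)) / 5 = 11.5/5 = 2.3
  s[B,C] = ((0.5)·(1.8333) + (-1.5)·(-2.1667) + (-1.5)·(2.8333) + (0.5)·(-0.1667) + (-0.5)·(-0.1667) + (2.5)·(-2.1667)) / 5 = -5.5/5 = -1.1
  s[C,C] = ((1.8333)·(1.8333) + (-2.1667)·(-2.1667) + (2.8333)·(2.8333) + (-0.1667)·(-0.1667) + (-0.1667)·(-0.1667) + (-2.1667)·(-2.1667)) / 5 = 20.8333/5 = 4.1667
  Sample standard deviations s_i = √(s[i,i]):
  s(A) = √(4.9667) = 2.2286
  s(B) = √(2.3) = 1.5166
  s(C) = √(4.1667) = 2.0412

Step 3 — r_{ij} = s_{ij} / (s_i · s_j):
  r[A,A] = 1 (diagonal).
  r[A,B] = 1.9 / (2.2286 · 1.5166) = 1.9 / 3.3798 = 0.5622
  r[A,C] = 0.4333 / (2.2286 · 2.0412) = 0.4333 / 4.5491 = 0.0953
  r[B,B] = 1 (diagonal).
  r[B,C] = -1.1 / (1.5166 · 2.0412) = -1.1 / 3.0957 = -0.3553
  r[C,C] = 1 (diagonal).

R is symmetric with unit diagonal. Assembling:

R = [[1, 0.5622, 0.0953],
 [0.5622, 1, -0.3553],
 [0.0953, -0.3553, 1]]


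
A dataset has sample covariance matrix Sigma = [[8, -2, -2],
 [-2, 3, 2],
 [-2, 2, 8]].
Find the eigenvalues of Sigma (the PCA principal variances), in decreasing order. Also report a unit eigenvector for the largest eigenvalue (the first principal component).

Step 1 — characteristic polynomial p(λ) = det(λI - Sigma) = λ³ - tr·λ² + c_1·λ - det, where tr = trace, c_1 = sum of the principal 2×2 minors, det = det(Sigma):
  tr = 8 + 3 + 8 = 19,
  c_1 = (8·3 - (-2)²) + (8·8 - (-2)²) + (3·8 - (2)²) = 20 + 60 + 20 = 100,
  det = 8·(3·8 - (2)²) - (-2)·((-2)·8 - (2)·(-2)) + (-2)·((-2)·(2) - 3·(-2)) = 8·(20) - (-2)·(-12) + (-2)·(2) = 132.
  So p(λ) = λ³ - 19λ² + 100λ - 132.
Step 2 — look for an integer root (rational root theorem: any rational root is an integer divisor of 132). Testing λ = 2:
  p(2) = 8 - 76 + 200 - 132 = 0  ✓
  Dividing out (λ - 2): p(λ) = (λ - 2)(λ² - 17λ + 66).
Step 3 — remaining eigenvalues from the quadratic λ² - 17λ + 66 = 0:
  Δ = 17² - 4·66 = 289 - 264 = 25,  λ = (17 ± √25)/2 = (17 ± 5)/2 = 11 or 6.
  Sorted: λ_1 = 11,  λ_2 = 6,  λ_3 = 2  (check: sum = 19 = tr ✓).

Step 4 — unit eigenvector for λ_1 = 11: v spans the null space of (Sigma - λ_1 I), whose rows are
  r_1 = (-3, -2, -2),  r_2 = (-2, -8, 2),  r_3 = (-2, 2, -3).
  v is orthogonal to every row, so take v ∝ r_1 × r_2 = ((-2)·(2) - (-2)·(-8), (-2)·(-2) - (-3)·(2), (-3)·(-8) - (-2)·(-2)) = (-20, 10, 20).
  Rescale (divide by 10; multiply by -1 so the first nonzero entry is positive): u = (2, -1, -2).
  ||u|| = √((2)² + (-1)² + (-2)²) = √(9) = 3,  v_1 = u/||u|| ≈ (0.6667, -0.3333, -0.6667) (||v_1|| = 1).

λ_1 = 11,  λ_2 = 6,  λ_3 = 2;  v_1 ≈ (0.6667, -0.3333, -0.6667)


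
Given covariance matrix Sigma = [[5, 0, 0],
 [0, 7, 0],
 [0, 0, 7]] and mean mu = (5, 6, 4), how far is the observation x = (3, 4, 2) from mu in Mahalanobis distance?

Step 1 — centre the observation: (x - mu) = (-2, -2, -2).

Step 2 — invert Sigma (cofactor / det for 3×3, or solve directly):
  Sigma^{-1} = [[0.2, 0, 0],
 [0, 0.1429, 0],
 [0, 0, 0.1429]].

Step 3 — form the quadratic (x - mu)^T · Sigma^{-1} · (x - mu):
  Sigma^{-1} · (x - mu) = (-0.4, -0.2857, -0.2857).
  (x - mu)^T · [Sigma^{-1} · (x - mu)] = (-2)·(-0.4) + (-2)·(-0.2857) + (-2)·(-0.2857) = 1.9429.

Step 4 — take square root: d = √(1.9429) ≈ 1.3939.

d(x, mu) = √(1.9429) ≈ 1.3939


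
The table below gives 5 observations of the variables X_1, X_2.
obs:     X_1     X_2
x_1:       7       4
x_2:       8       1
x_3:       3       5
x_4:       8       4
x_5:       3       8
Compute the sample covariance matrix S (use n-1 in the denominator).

Step 1 — column means:
  mean(X_1) = (7 + 8 + 3 + 8 + 3) / 5 = 29/5 = 5.8
  mean(X_2) = (4 + 1 + 5 + 4 + 8) / 5 = 22/5 = 4.4

Step 2 — sample covariance S[i,j] = (1/(n-1)) · Σ_k (x_{k,i} - mean_i) · (x_{k,j} - mean_j), with n-1 = 4.
  S[X_1,X_1] = ((1.2)·(1.2) + (2.2)·(2.2) + (-2.8)·(-2.8) + (2.2)·(2.2) + (-2.8)·(-2.8)) / 4 = 26.8/4 = 6.7
  S[X_1,X_2] = ((1.2)·(-0.4) + (2.2)·(-3.4) + (-2.8)·(0.6) + (2.2)·(-0.4) + (-2.8)·(3.6)) / 4 = -20.6/4 = -5.15
  S[X_2,X_2] = ((-0.4)·(-0.4) + (-3.4)·(-3.4) + (0.6)·(0.6) + (-0.4)·(-0.4) + (3.6)·(3.6)) / 4 = 25.2/4 = 6.3

S is symmetric (S[j,i] = S[i,j]). Assembling:

S = [[6.7, -5.15],
 [-5.15, 6.3]]


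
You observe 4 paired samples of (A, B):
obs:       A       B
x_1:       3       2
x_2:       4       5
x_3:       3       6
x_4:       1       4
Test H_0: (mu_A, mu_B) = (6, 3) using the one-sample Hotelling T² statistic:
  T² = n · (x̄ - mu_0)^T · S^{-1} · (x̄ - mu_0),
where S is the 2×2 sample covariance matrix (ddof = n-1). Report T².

Step 1 — sample mean vector:
  mean(A) = (3 + 4 + 3 + 1) / 4 = 11/4 = 2.75
  mean(B) = (2 + 5 + 6 + 4) / 4 = 17/4 = 4.25
  x̄ = (2.75, 4.25),  deviation x̄ - mu_0 = (2.75, 4.25) - (6, 3) = (-3.25, 1.25).

Step 2 — sample covariance matrix, S[i,j] = (1/(n-1)) · Σ_k (x_{k,i} - mean_i) · (x_{k,j} - mean_j), divisor n-1 = 3:
  S[A,A] = ((0.25)·(0.25) + (1.25)·(1.25) + (0.25)·(0.25) + (-1.75)·(-1.75)) / 3 = 4.75/3 = 1.5833
  S[A,B] = ((0.25)·(-2.25) + (1.25)·(0.75) + (0.25)·(1.75) + (-1.75)·(-0.25)) / 3 = 1.25/3 = 0.4167
  S[B,B] = ((-2.25)·(-2.25) + (0.75)·(0.75) + (1.75)·(1.75) + (-0.25)·(-0.25)) / 3 = 8.75/3 = 2.9167
  S = [[1.5833, 0.4167],
 [0.4167, 2.9167]].

Step 3 — invert S. det(S) = 1.5833·2.9167 - (0.4167)² = 4.4444.
  S^{-1} = (1/det) · [[d, -b], [-b, a]] = [[0.6563, -0.0938],
 [-0.0938, 0.3562]].

Step 4 — quadratic form (x̄ - mu_0)^T · S^{-1} · (x̄ - mu_0):
  S^{-1} · (x̄ - mu_0) = (-2.25, 0.75),
  (x̄ - mu_0)^T · [...] = (-3.25)·(-2.25) + (1.25)·(0.75) = 8.25.

Step 5 — scale by n: T² = 4 · 8.25 = 33.

T² ≈ 33


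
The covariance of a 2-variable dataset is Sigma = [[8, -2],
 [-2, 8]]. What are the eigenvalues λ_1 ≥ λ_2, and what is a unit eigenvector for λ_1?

Step 1 — characteristic polynomial of 2×2 Sigma:
  det(Sigma - λI) = λ² - trace · λ + det = 0.
  trace = 8 + 8 = 16, det = 8·8 - (-2)² = 60.
Step 2 — discriminant:
  Δ = trace² - 4·det = 256 - 240 = 16.
Step 3 — eigenvalues:
  λ = (trace ± √Δ)/2 = (16 ± 4)/2,
  λ_1 = 10,  λ_2 = 6.

Step 4 — unit eigenvector for λ_1: solve (Sigma - λ_1 I)v = 0. First row:
  (8 - 10)·v_x + (-2)·v_y = 0, i.e. (-2)·v_x + (-2)·v_y = 0,
  so v ∝ (b, λ_1 - a) = (-2, 2); multiply by -1 so the first entry is positive: u = (2, -2).
  ||u|| = √((2)² + (-2)²) = √(8) ≈ 2.8284,
  v_1 = u/||u|| ≈ (0.7071, -0.7071) (||v_1|| = 1).

λ_1 = 10,  λ_2 = 6;  v_1 ≈ (0.7071, -0.7071)


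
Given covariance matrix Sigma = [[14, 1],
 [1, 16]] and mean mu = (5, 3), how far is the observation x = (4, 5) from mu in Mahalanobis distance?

Step 1 — centre the observation: (x - mu) = (-1, 2).

Step 2 — invert Sigma. det(Sigma) = 14·16 - (1)² = 223.
  Sigma^{-1} = (1/det) · [[d, -b], [-b, a]] = [[0.0717, -0.0045],
 [-0.0045, 0.0628]].

Step 3 — form the quadratic (x - mu)^T · Sigma^{-1} · (x - mu):
  Sigma^{-1} · (x - mu) = (-0.0807, 0.13).
  (x - mu)^T · [Sigma^{-1} · (x - mu)] = (-1)·(-0.0807) + (2)·(0.13) = 0.3408.

Step 4 — take square root: d = √(0.3408) ≈ 0.5838.

d(x, mu) = √(0.3408) ≈ 0.5838


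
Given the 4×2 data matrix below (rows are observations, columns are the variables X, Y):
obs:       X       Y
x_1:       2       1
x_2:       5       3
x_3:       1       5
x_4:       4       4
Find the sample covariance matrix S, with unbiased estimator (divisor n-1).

Step 1 — column means:
  mean(X) = (2 + 5 + 1 + 4) / 4 = 12/4 = 3
  mean(Y) = (1 + 3 + 5 + 4) / 4 = 13/4 = 3.25

Step 2 — sample covariance S[i,j] = (1/(n-1)) · Σ_k (x_{k,i} - mean_i) · (x_{k,j} - mean_j), with n-1 = 3.
  S[X,X] = ((-1)·(-1) + (2)·(2) + (-2)·(-2) + (1)·(1)) / 3 = 10/3 = 3.3333
  S[X,Y] = ((-1)·(-2.25) + (2)·(-0.25) + (-2)·(1.75) + (1)·(0.75)) / 3 = -1/3 = -0.3333
  S[Y,Y] = ((-2.25)·(-2.25) + (-0.25)·(-0.25) + (1.75)·(1.75) + (0.75)·(0.75)) / 3 = 8.75/3 = 2.9167

S is symmetric (S[j,i] = S[i,j]). Assembling:

S = [[3.3333, -0.3333],
 [-0.3333, 2.9167]]


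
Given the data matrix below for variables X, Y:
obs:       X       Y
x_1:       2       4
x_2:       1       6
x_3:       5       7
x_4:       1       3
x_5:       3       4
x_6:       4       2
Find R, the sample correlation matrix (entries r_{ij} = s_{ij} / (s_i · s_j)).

Step 1 — column means:
  mean(X) = (2 + 1 + 5 + 1 + 3 + 4) / 6 = 16/6 = 2.6667
  mean(Y) = (4 + 6 + 7 + 3 + 4 + 2) / 6 = 26/6 = 4.3333

Step 2 — sample variances and covariances s[i,j] = (1/(n-1)) · Σ_k (x_{k,i} - mean_i) · (x_{k,j} - mean_j), with n-1 = 5:
  s[X,X] = ((-0.6667)·(-0.6667) + (-1.6667)·(-1.6667) + (2.3333)·(2.3333) + (-1.6667)·(-1.6667) + (0.3333)·(0.3333) + (1.3333)·(1.3333)) / 5 = 13.3333/5 = 2.6667
  s[X,Y] = ((-0.6667)·(-0.3333) + (-1.6667)·(1.6667) + (2.3333)·(2.6667) + (-1.6667)·(-1.3333) + (0.3333)·(-0.3333) + (1.3333)·(-2.3333)) / 5 = 2.6667/5 = 0.5333
  s[Y,Y] = ((-0.3333)·(-0.3333) + (1.6667)·(1.6667) + (2.6667)·(2.6667) + (-1.3333)·(-1.3333) + (-0.3333)·(-0.3333) + (-2.3333)·(-2.3333)) / 5 = 17.3333/5 = 3.4667
  Sample standard deviations s_i = √(s[i,i]):
  s(X) = √(2.6667) = 1.633
  s(Y) = √(3.4667) = 1.8619

Step 3 — r_{ij} = s_{ij} / (s_i · s_j):
  r[X,X] = 1 (diagonal).
  r[X,Y] = 0.5333 / (1.633 · 1.8619) = 0.5333 / 3.0405 = 0.1754
  r[Y,Y] = 1 (diagonal).

R is symmetric with unit diagonal. Assembling:

R = [[1, 0.1754],
 [0.1754, 1]]


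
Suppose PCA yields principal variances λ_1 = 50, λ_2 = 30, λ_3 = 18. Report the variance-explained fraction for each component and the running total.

Step 1 — total variance = trace(Sigma) = Σ λ_i = 50 + 30 + 18 = 98.

Step 2 — fraction explained by component i = λ_i / Σ λ:
  PC1: 50/98 = 0.5102
  PC2: 30/98 = 0.3061
  PC3: 18/98 = 0.1837

Step 3 — cumulative fraction after k components = (λ_1 + ... + λ_k) / Σ λ:
  k = 1: 50/98 = 0.5102
  k = 2: (50 + 30)/98 = 80/98 = 0.8163
  k = 3: (50 + 30 + 18)/98 = 98/98 = 1

Summary (fraction, with percent):

explained: PC1 0.5102 (51.02%), PC2 0.3061 (30.61%), PC3 0.1837 (18.37%);  cumulative: 0.5102, 0.8163, 1


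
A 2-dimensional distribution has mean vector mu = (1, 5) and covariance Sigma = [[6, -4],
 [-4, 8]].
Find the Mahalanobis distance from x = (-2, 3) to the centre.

Step 1 — centre the observation: (x - mu) = (-3, -2).

Step 2 — invert Sigma. det(Sigma) = 6·8 - (-4)² = 32.
  Sigma^{-1} = (1/det) · [[d, -b], [-b, a]] = [[0.25, 0.125],
 [0.125, 0.1875]].

Step 3 — form the quadratic (x - mu)^T · Sigma^{-1} · (x - mu):
  Sigma^{-1} · (x - mu) = (-1, -0.75).
  (x - mu)^T · [Sigma^{-1} · (x - mu)] = (-3)·(-1) + (-2)·(-0.75) = 4.5.

Step 4 — take square root: d = √(4.5) ≈ 2.1213.

d(x, mu) = √(4.5) ≈ 2.1213


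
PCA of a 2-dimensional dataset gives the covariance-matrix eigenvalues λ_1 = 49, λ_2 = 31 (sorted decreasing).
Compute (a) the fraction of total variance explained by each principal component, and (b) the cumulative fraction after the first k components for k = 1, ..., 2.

Step 1 — total variance = trace(Sigma) = Σ λ_i = 49 + 31 = 80.

Step 2 — fraction explained by component i = λ_i / Σ λ:
  PC1: 49/80 = 0.6125
  PC2: 31/80 = 0.3875

Step 3 — cumulative fraction after k components = (λ_1 + ... + λ_k) / Σ λ:
  k = 1: 49/80 = 0.6125
  k = 2: (49 + 31)/80 = 80/80 = 1

Summary (fraction, with percent):

explained: PC1 0.6125 (61.25%), PC2 0.3875 (38.75%);  cumulative: 0.6125, 1


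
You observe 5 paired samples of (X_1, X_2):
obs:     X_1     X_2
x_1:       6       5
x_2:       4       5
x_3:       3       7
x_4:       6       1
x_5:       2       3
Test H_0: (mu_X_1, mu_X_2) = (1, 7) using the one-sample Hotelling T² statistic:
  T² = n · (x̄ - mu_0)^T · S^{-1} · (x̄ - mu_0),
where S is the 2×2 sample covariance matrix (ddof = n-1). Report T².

Step 1 — sample mean vector:
  mean(X_1) = (6 + 4 + 3 + 6 + 2) / 5 = 21/5 = 4.2
  mean(X_2) = (5 + 5 + 7 + 1 + 3) / 5 = 21/5 = 4.2
  x̄ = (4.2, 4.2),  deviation x̄ - mu_0 = (4.2, 4.2) - (1, 7) = (3.2, -2.8).

Step 2 — sample covariance matrix, S[i,j] = (1/(n-1)) · Σ_k (x_{k,i} - mean_i) · (x_{k,j} - mean_j), divisor n-1 = 4:
  S[X_1,X_1] = ((1.8)·(1.8) + (-0.2)·(-0.2) + (-1.2)·(-1.2) + (1.8)·(1.8) + (-2.2)·(-2.2)) / 4 = 12.8/4 = 3.2
  S[X_1,X_2] = ((1.8)·(0.8) + (-0.2)·(0.8) + (-1.2)·(2.8) + (1.8)·(-3.2) + (-2.2)·(-1.2)) / 4 = -5.2/4 = -1.3
  S[X_2,X_2] = ((0.8)·(0.8) + (0.8)·(0.8) + (2.8)·(2.8) + (-3.2)·(-3.2) + (-1.2)·(-1.2)) / 4 = 20.8/4 = 5.2
  S = [[3.2, -1.3],
 [-1.3, 5.2]].

Step 3 — invert S. det(S) = 3.2·5.2 - (-1.3)² = 14.95.
  S^{-1} = (1/det) · [[d, -b], [-b, a]] = [[0.3478, 0.087],
 [0.087, 0.214]].

Step 4 — quadratic form (x̄ - mu_0)^T · S^{-1} · (x̄ - mu_0):
  S^{-1} · (x̄ - mu_0) = (0.8696, -0.3211),
  (x̄ - mu_0)^T · [...] = (3.2)·(0.8696) + (-2.8)·(-0.3211) = 3.6816.

Step 5 — scale by n: T² = 5 · 3.6816 = 18.408.

T² ≈ 18.408


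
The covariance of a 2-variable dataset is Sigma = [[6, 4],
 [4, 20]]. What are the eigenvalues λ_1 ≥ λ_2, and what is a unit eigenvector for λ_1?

Step 1 — characteristic polynomial of 2×2 Sigma:
  det(Sigma - λI) = λ² - trace · λ + det = 0.
  trace = 6 + 20 = 26, det = 6·20 - (4)² = 104.
Step 2 — discriminant:
  Δ = trace² - 4·det = 676 - 416 = 260.
Step 3 — eigenvalues:
  λ = (trace ± √Δ)/2 = (26 ± 16.1245)/2,
  λ_1 = 21.0623,  λ_2 = 4.9377.

Step 4 — unit eigenvector for λ_1: solve (Sigma - λ_1 I)v = 0. First row:
  (6 - 21.0623)·v_x + (4)·v_y = 0, i.e. (-15.0623)·v_x + (4)·v_y = 0,
  so v ∝ (b, λ_1 - a) = (4, 15.0623) = u.
  ||u|| = √((4)² + (15.0623)²) = √(242.8716) ≈ 15.5843,
  v_1 = u/||u|| ≈ (0.2567, 0.9665) (||v_1|| = 1).

λ_1 = 21.0623,  λ_2 = 4.9377;  v_1 ≈ (0.2567, 0.9665)


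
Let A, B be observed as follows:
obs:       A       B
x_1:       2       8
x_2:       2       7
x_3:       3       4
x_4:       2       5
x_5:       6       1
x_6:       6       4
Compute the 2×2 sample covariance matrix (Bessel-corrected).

Step 1 — column means:
  mean(A) = (2 + 2 + 3 + 2 + 6 + 6) / 6 = 21/6 = 3.5
  mean(B) = (8 + 7 + 4 + 5 + 1 + 4) / 6 = 29/6 = 4.8333

Step 2 — sample covariance S[i,j] = (1/(n-1)) · Σ_k (x_{k,i} - mean_i) · (x_{k,j} - mean_j), with n-1 = 5.
  S[A,A] = ((-1.5)·(-1.5) + (-1.5)·(-1.5) + (-0.5)·(-0.5) + (-1.5)·(-1.5) + (2.5)·(2.5) + (2.5)·(2.5)) / 5 = 19.5/5 = 3.9
  S[A,B] = ((-1.5)·(3.1667) + (-1.5)·(2.1667) + (-0.5)·(-0.8333) + (-1.5)·(0.1667) + (2.5)·(-3.8333) + (2.5)·(-0.8333)) / 5 = -19.5/5 = -3.9
  S[B,B] = ((3.1667)·(3.1667) + (2.1667)·(2.1667) + (-0.8333)·(-0.8333) + (0.1667)·(0.1667) + (-3.8333)·(-3.8333) + (-0.8333)·(-0.8333)) / 5 = 30.8333/5 = 6.1667

S is symmetric (S[j,i] = S[i,j]). Assembling:

S = [[3.9, -3.9],
 [-3.9, 6.1667]]


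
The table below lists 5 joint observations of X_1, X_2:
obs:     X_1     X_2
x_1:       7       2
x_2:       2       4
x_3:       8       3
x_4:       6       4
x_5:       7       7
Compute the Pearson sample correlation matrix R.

Step 1 — column means:
  mean(X_1) = (7 + 2 + 8 + 6 + 7) / 5 = 30/5 = 6
  mean(X_2) = (2 + 4 + 3 + 4 + 7) / 5 = 20/5 = 4

Step 2 — sample variances and covariances s[i,j] = (1/(n-1)) · Σ_k (x_{k,i} - mean_i) · (x_{k,j} - mean_j), with n-1 = 4:
  s[X_1,X_1] = ((1)·(1) + (-4)·(-4) + (2)·(2) + (0)·(0) + (1)·(1)) / 4 = 22/4 = 5.5
  s[X_1,X_2] = ((1)·(-2) + (-4)·(0) + (2)·(-1) + (0)·(0) + (1)·(3)) / 4 = -1/4 = -0.25
  s[X_2,X_2] = ((-2)·(-2) + (0)·(0) + (-1)·(-1) + (0)·(0) + (3)·(3)) / 4 = 14/4 = 3.5
  Sample standard deviations s_i = √(s[i,i]):
  s(X_1) = √(5.5) = 2.3452
  s(X_2) = √(3.5) = 1.8708

Step 3 — r_{ij} = s_{ij} / (s_i · s_j):
  r[X_1,X_1] = 1 (diagonal).
  r[X_1,X_2] = -0.25 / (2.3452 · 1.8708) = -0.25 / 4.3875 = -0.057
  r[X_2,X_2] = 1 (diagonal).

R is symmetric with unit diagonal. Assembling:

R = [[1, -0.057],
 [-0.057, 1]]


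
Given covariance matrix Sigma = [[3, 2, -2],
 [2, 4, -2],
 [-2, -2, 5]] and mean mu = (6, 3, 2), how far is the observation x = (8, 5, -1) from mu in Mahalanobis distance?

Step 1 — centre the observation: (x - mu) = (2, 2, -3).

Step 2 — invert Sigma (cofactor / det for 3×3, or solve directly):
  Sigma^{-1} = [[0.5714, -0.2143, 0.1429],
 [-0.2143, 0.3929, 0.0714],
 [0.1429, 0.0714, 0.2857]].

Step 3 — form the quadratic (x - mu)^T · Sigma^{-1} · (x - mu):
  Sigma^{-1} · (x - mu) = (0.2857, 0.1429, -0.4286).
  (x - mu)^T · [Sigma^{-1} · (x - mu)] = (2)·(0.2857) + (2)·(0.1429) + (-3)·(-0.4286) = 2.1429.

Step 4 — take square root: d = √(2.1429) ≈ 1.4639.

d(x, mu) = √(2.1429) ≈ 1.4639


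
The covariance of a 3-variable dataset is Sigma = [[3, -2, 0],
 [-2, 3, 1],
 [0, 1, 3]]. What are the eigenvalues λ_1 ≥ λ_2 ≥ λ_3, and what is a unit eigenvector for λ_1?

Step 1 — characteristic polynomial p(λ) = det(λI - Sigma) = λ³ - tr·λ² + c_1·λ - det, where tr = trace, c_1 = sum of the principal 2×2 minors, det = det(Sigma):
  tr = 3 + 3 + 3 = 9,
  c_1 = (3·3 - (-2)²) + (3·3 - (0)²) + (3·3 - (1)²) = 5 + 9 + 8 = 22,
  det = 3·(3·3 - (1)²) - (-2)·((-2)·3 - (1)·(0)) + (0)·((-2)·(1) - 3·(0)) = 3·(8) - (-2)·(-6) + (0)·(-2) = 12.
  So p(λ) = λ³ - 9λ² + 22λ - 12.
Step 2 — look for an integer root (rational root theorem: any rational root is an integer divisor of 12). Testing λ = 3:
  p(3) = 27 - 81 + 66 - 12 = 0  ✓
  Dividing out (λ - 3): p(λ) = (λ - 3)(λ² - 6λ + 4).
Step 3 — remaining eigenvalues from the quadratic λ² - 6λ + 4 = 0:
  Δ = 6² - 4·4 = 36 - 16 = 20,  λ = (6 ± √20)/2 = (6 ± 4.4721)/2 ≈ 5.2361 or 0.7639.
  Sorted: λ_1 = 5.2361,  λ_2 = 3,  λ_3 = 0.7639  (check: sum = 9 = tr ✓).

Step 4 — unit eigenvector for λ_1 ≈ 5.2361: v spans the null space of (Sigma - λ_1 I), whose rows are
  r_1 = (-2.2361, -2, 0),  r_2 = (-2, -2.2361, 1),  r_3 = (0, 1, -2.2361).
  v is orthogonal to every row, so take v ∝ r_1 × r_2 = ((-2)·(1) - (0)·(-2.2361), (0)·(-2) - (-2.2361)·(1), (-2.2361)·(-2.2361) - (-2)·(-2)) ≈ (-2, 2.2361, 1).
  Rescale (multiply by -1 so the first nonzero entry is positive): u = (2, -2.2361, -1).
  ||u|| = √((2)² + (-2.2361)² + (-1)²) = √(10) ≈ 3.1623,  v_1 = u/||u|| ≈ (0.6325, -0.7071, -0.3162) (||v_1|| = 1).

λ_1 = 5.2361,  λ_2 = 3,  λ_3 = 0.7639;  v_1 ≈ (0.6325, -0.7071, -0.3162)


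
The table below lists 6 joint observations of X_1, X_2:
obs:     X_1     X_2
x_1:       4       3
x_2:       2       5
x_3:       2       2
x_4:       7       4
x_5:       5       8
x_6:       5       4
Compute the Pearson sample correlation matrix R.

Step 1 — column means:
  mean(X_1) = (4 + 2 + 2 + 7 + 5 + 5) / 6 = 25/6 = 4.1667
  mean(X_2) = (3 + 5 + 2 + 4 + 8 + 4) / 6 = 26/6 = 4.3333

Step 2 — sample variances and covariances s[i,j] = (1/(n-1)) · Σ_k (x_{k,i} - mean_i) · (x_{k,j} - mean_j), with n-1 = 5:
  s[X_1,X_1] = ((-0.1667)·(-0.1667) + (-2.1667)·(-2.1667) + (-2.1667)·(-2.1667) + (2.8333)·(2.8333) + (0.8333)·(0.8333) + (0.8333)·(0.8333)) / 5 = 18.8333/5 = 3.7667
  s[X_1,X_2] = ((-0.1667)·(-1.3333) + (-2.1667)·(0.6667) + (-2.1667)·(-2.3333) + (2.8333)·(-0.3333) + (0.8333)·(3.6667) + (0.8333)·(-0.3333)) / 5 = 5.6667/5 = 1.1333
  s[X_2,X_2] = ((-1.3333)·(-1.3333) + (0.6667)·(0.6667) + (-2.3333)·(-2.3333) + (-0.3333)·(-0.3333) + (3.6667)·(3.6667) + (-0.3333)·(-0.3333)) / 5 = 21.3333/5 = 4.2667
  Sample standard deviations s_i = √(s[i,i]):
  s(X_1) = √(3.7667) = 1.9408
  s(X_2) = √(4.2667) = 2.0656

Step 3 — r_{ij} = s_{ij} / (s_i · s_j):
  r[X_1,X_1] = 1 (diagonal).
  r[X_1,X_2] = 1.1333 / (1.9408 · 2.0656) = 1.1333 / 4.0089 = 0.2827
  r[X_2,X_2] = 1 (diagonal).

R is symmetric with unit diagonal. Assembling:

R = [[1, 0.2827],
 [0.2827, 1]]


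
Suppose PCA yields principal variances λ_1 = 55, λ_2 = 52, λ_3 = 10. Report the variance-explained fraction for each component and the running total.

Step 1 — total variance = trace(Sigma) = Σ λ_i = 55 + 52 + 10 = 117.

Step 2 — fraction explained by component i = λ_i / Σ λ:
  PC1: 55/117 = 0.4701
  PC2: 52/117 = 0.4444
  PC3: 10/117 = 0.0855

Step 3 — cumulative fraction after k components = (λ_1 + ... + λ_k) / Σ λ:
  k = 1: 55/117 = 0.4701
  k = 2: (55 + 52)/117 = 107/117 = 0.9145
  k = 3: (55 + 52 + 10)/117 = 117/117 = 1

Summary (fraction, with percent):

explained: PC1 0.4701 (47.01%), PC2 0.4444 (44.44%), PC3 0.0855 (8.55%);  cumulative: 0.4701, 0.9145, 1


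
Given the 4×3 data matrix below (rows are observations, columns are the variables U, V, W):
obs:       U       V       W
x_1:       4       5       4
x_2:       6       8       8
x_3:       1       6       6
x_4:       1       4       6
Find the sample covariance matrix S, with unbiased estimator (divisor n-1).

Step 1 — column means:
  mean(U) = (4 + 6 + 1 + 1) / 4 = 12/4 = 3
  mean(V) = (5 + 8 + 6 + 4) / 4 = 23/4 = 5.75
  mean(W) = (4 + 8 + 6 + 6) / 4 = 24/4 = 6

Step 2 — sample covariance S[i,j] = (1/(n-1)) · Σ_k (x_{k,i} - mean_i) · (x_{k,j} - mean_j), with n-1 = 3.
  S[U,U] = ((1)·(1) + (3)·(3) + (-2)·(-2) + (-2)·(-2)) / 3 = 18/3 = 6
  S[U,V] = ((1)·(-0.75) + (3)·(2.25) + (-2)·(0.25) + (-2)·(-1.75)) / 3 = 9/3 = 3
  S[U,W] = ((1)·(-2) + (3)·(2) + (-2)·(0) + (-2)·(0)) / 3 = 4/3 = 1.3333
  S[V,V] = ((-0.75)·(-0.75) + (2.25)·(2.25) + (0.25)·(0.25) + (-1.75)·(-1.75)) / 3 = 8.75/3 = 2.9167
  S[V,W] = ((-0.75)·(-2) + (2.25)·(2) + (0.25)·(0) + (-1.75)·(0)) / 3 = 6/3 = 2
  S[W,W] = ((-2)·(-2) + (2)·(2) + (0)·(0) + (0)·(0)) / 3 = 8/3 = 2.6667

S is symmetric (S[j,i] = S[i,j]). Assembling:

S = [[6, 3, 1.3333],
 [3, 2.9167, 2],
 [1.3333, 2, 2.6667]]


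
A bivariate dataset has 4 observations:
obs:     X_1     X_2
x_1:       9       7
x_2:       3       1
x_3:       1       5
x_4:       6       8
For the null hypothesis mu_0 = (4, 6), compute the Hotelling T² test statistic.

Step 1 — sample mean vector:
  mean(X_1) = (9 + 3 + 1 + 6) / 4 = 19/4 = 4.75
  mean(X_2) = (7 + 1 + 5 + 8) / 4 = 21/4 = 5.25
  x̄ = (4.75, 5.25),  deviation x̄ - mu_0 = (4.75, 5.25) - (4, 6) = (0.75, -0.75).

Step 2 — sample covariance matrix, S[i,j] = (1/(n-1)) · Σ_k (x_{k,i} - mean_i) · (x_{k,j} - mean_j), divisor n-1 = 3:
  S[X_1,X_1] = ((4.25)·(4.25) + (-1.75)·(-1.75) + (-3.75)·(-3.75) + (1.25)·(1.25)) / 3 = 36.75/3 = 12.25
  S[X_1,X_2] = ((4.25)·(1.75) + (-1.75)·(-4.25) + (-3.75)·(-0.25) + (1.25)·(2.75)) / 3 = 19.25/3 = 6.4167
  S[X_2,X_2] = ((1.75)·(1.75) + (-4.25)·(-4.25) + (-0.25)·(-0.25) + (2.75)·(2.75)) / 3 = 28.75/3 = 9.5833
  S = [[12.25, 6.4167],
 [6.4167, 9.5833]].

Step 3 — invert S. det(S) = 12.25·9.5833 - (6.4167)² = 76.2222.
  S^{-1} = (1/det) · [[d, -b], [-b, a]] = [[0.1257, -0.0842],
 [-0.0842, 0.1607]].

Step 4 — quadratic form (x̄ - mu_0)^T · S^{-1} · (x̄ - mu_0):
  S^{-1} · (x̄ - mu_0) = (0.1574, -0.1837),
  (x̄ - mu_0)^T · [...] = (0.75)·(0.1574) + (-0.75)·(-0.1837) = 0.2558.

Step 5 — scale by n: T² = 4 · 0.2558 = 1.0233.

T² ≈ 1.0233


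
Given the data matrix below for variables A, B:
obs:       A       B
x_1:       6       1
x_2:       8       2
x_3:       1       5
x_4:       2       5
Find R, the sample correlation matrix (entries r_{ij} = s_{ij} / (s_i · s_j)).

Step 1 — column means:
  mean(A) = (6 + 8 + 1 + 2) / 4 = 17/4 = 4.25
  mean(B) = (1 + 2 + 5 + 5) / 4 = 13/4 = 3.25

Step 2 — sample variances and covariances s[i,j] = (1/(n-1)) · Σ_k (x_{k,i} - mean_i) · (x_{k,j} - mean_j), with n-1 = 3:
  s[A,A] = ((1.75)·(1.75) + (3.75)·(3.75) + (-3.25)·(-3.25) + (-2.25)·(-2.25)) / 3 = 32.75/3 = 10.9167
  s[A,B] = ((1.75)·(-2.25) + (3.75)·(-1.25) + (-3.25)·(1.75) + (-2.25)·(1.75)) / 3 = -18.25/3 = -6.0833
  s[B,B] = ((-2.25)·(-2.25) + (-1.25)·(-1.25) + (1.75)·(1.75) + (1.75)·(1.75)) / 3 = 12.75/3 = 4.25
  Sample standard deviations s_i = √(s[i,i]):
  s(A) = √(10.9167) = 3.304
  s(B) = √(4.25) = 2.0616

Step 3 — r_{ij} = s_{ij} / (s_i · s_j):
  r[A,A] = 1 (diagonal).
  r[A,B] = -6.0833 / (3.304 · 2.0616) = -6.0833 / 6.8114 = -0.8931
  r[B,B] = 1 (diagonal).

R is symmetric with unit diagonal. Assembling:

R = [[1, -0.8931],
 [-0.8931, 1]]


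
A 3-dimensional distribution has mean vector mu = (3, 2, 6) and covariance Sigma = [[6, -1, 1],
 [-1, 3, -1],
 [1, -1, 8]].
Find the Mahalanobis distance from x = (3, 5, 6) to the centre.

Step 1 — centre the observation: (x - mu) = (0, 3, 0).

Step 2 — invert Sigma (cofactor / det for 3×3, or solve directly):
  Sigma^{-1} = [[0.1783, 0.0543, -0.0155],
 [0.0543, 0.3643, 0.0388],
 [-0.0155, 0.0388, 0.1318]].

Step 3 — form the quadratic (x - mu)^T · Sigma^{-1} · (x - mu):
  Sigma^{-1} · (x - mu) = (0.1628, 1.093, 0.1163).
  (x - mu)^T · [Sigma^{-1} · (x - mu)] = (0)·(0.1628) + (3)·(1.093) + (0)·(0.1163) = 3.2791.

Step 4 — take square root: d = √(3.2791) ≈ 1.8108.

d(x, mu) = √(3.2791) ≈ 1.8108


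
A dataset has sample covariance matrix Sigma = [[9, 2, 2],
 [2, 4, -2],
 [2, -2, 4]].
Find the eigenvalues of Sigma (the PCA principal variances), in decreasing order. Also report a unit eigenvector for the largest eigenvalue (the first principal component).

Step 1 — characteristic polynomial p(λ) = det(λI - Sigma) = λ³ - tr·λ² + c_1·λ - det, where tr = trace, c_1 = sum of the principal 2×2 minors, det = det(Sigma):
  tr = 9 + 4 + 4 = 17,
  c_1 = (9·4 - (2)²) + (9·4 - (2)²) + (4·4 - (-2)²) = 32 + 32 + 12 = 76,
  det = 9·(4·4 - (-2)²) - (2)·((2)·4 - (-2)·(2)) + (2)·((2)·(-2) - 4·(2)) = 9·(12) - (2)·(12) + (2)·(-12) = 60.
  So p(λ) = λ³ - 17λ² + 76λ - 60.
Step 2 — look for an integer root (rational root theorem: any rational root is an integer divisor of 60). Testing λ = 1:
  p(1) = 1 - 17 + 76 - 60 = 0  ✓
  Dividing out (λ - 1): p(λ) = (λ - 1)(λ² - 16λ + 60).
Step 3 — remaining eigenvalues from the quadratic λ² - 16λ + 60 = 0:
  Δ = 16² - 4·60 = 256 - 240 = 16,  λ = (16 ± √16)/2 = (16 ± 4)/2 = 10 or 6.
  Sorted: λ_1 = 10,  λ_2 = 6,  λ_3 = 1  (check: sum = 17 = tr ✓).

Step 4 — unit eigenvector for λ_1 = 10: v spans the null space of (Sigma - λ_1 I), whose rows are
  r_1 = (-1, 2, 2),  r_2 = (2, -6, -2),  r_3 = (2, -2, -6).
  v is orthogonal to every row, so take v ∝ r_1 × r_2 = ((2)·(-2) - (2)·(-6), (2)·(2) - (-1)·(-2), (-1)·(-6) - (2)·(2)) = (8, 2, 2).
  Rescale (divide by 2): u = (4, 1, 1).
  ||u|| = √((4)² + (1)² + (1)²) = √(18) ≈ 4.2426,  v_1 = u/||u|| ≈ (0.9428, 0.2357, 0.2357) (||v_1|| = 1).

λ_1 = 10,  λ_2 = 6,  λ_3 = 1;  v_1 ≈ (0.9428, 0.2357, 0.2357)


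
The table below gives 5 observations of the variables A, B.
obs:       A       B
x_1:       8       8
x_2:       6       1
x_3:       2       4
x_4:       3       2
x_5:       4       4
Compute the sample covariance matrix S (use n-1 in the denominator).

Step 1 — column means:
  mean(A) = (8 + 6 + 2 + 3 + 4) / 5 = 23/5 = 4.6
  mean(B) = (8 + 1 + 4 + 2 + 4) / 5 = 19/5 = 3.8

Step 2 — sample covariance S[i,j] = (1/(n-1)) · Σ_k (x_{k,i} - mean_i) · (x_{k,j} - mean_j), with n-1 = 4.
  S[A,A] = ((3.4)·(3.4) + (1.4)·(1.4) + (-2.6)·(-2.6) + (-1.6)·(-1.6) + (-0.6)·(-0.6)) / 4 = 23.2/4 = 5.8
  S[A,B] = ((3.4)·(4.2) + (1.4)·(-2.8) + (-2.6)·(0.2) + (-1.6)·(-1.8) + (-0.6)·(0.2)) / 4 = 12.6/4 = 3.15
  S[B,B] = ((4.2)·(4.2) + (-2.8)·(-2.8) + (0.2)·(0.2) + (-1.8)·(-1.8) + (0.2)·(0.2)) / 4 = 28.8/4 = 7.2

S is symmetric (S[j,i] = S[i,j]). Assembling:

S = [[5.8, 3.15],
 [3.15, 7.2]]


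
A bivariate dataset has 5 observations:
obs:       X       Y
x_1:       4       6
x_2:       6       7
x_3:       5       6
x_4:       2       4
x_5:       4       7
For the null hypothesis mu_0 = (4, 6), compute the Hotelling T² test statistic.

Step 1 — sample mean vector:
  mean(X) = (4 + 6 + 5 + 2 + 4) / 5 = 21/5 = 4.2
  mean(Y) = (6 + 7 + 6 + 4 + 7) / 5 = 30/5 = 6
  x̄ = (4.2, 6),  deviation x̄ - mu_0 = (4.2, 6) - (4, 6) = (0.2, 0).

Step 2 — sample covariance matrix, S[i,j] = (1/(n-1)) · Σ_k (x_{k,i} - mean_i) · (x_{k,j} - mean_j), divisor n-1 = 4:
  S[X,X] = ((-0.2)·(-0.2) + (1.8)·(1.8) + (0.8)·(0.8) + (-2.2)·(-2.2) + (-0.2)·(-0.2)) / 4 = 8.8/4 = 2.2
  S[X,Y] = ((-0.2)·(0) + (1.8)·(1) + (0.8)·(0) + (-2.2)·(-2) + (-0.2)·(1)) / 4 = 6/4 = 1.5
  S[Y,Y] = ((0)·(0) + (1)·(1) + (0)·(0) + (-2)·(-2) + (1)·(1)) / 4 = 6/4 = 1.5
  S = [[2.2, 1.5],
 [1.5, 1.5]].

Step 3 — invert S. det(S) = 2.2·1.5 - (1.5)² = 1.05.
  S^{-1} = (1/det) · [[d, -b], [-b, a]] = [[1.4286, -1.4286],
 [-1.4286, 2.0952]].

Step 4 — quadratic form (x̄ - mu_0)^T · S^{-1} · (x̄ - mu_0):
  S^{-1} · (x̄ - mu_0) = (0.2857, -0.2857),
  (x̄ - mu_0)^T · [...] = (0.2)·(0.2857) + (0)·(-0.2857) = 0.0571.

Step 5 — scale by n: T² = 5 · 0.0571 = 0.2857.

T² ≈ 0.2857


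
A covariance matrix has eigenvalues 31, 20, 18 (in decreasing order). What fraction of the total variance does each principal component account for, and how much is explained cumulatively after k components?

Step 1 — total variance = trace(Sigma) = Σ λ_i = 31 + 20 + 18 = 69.

Step 2 — fraction explained by component i = λ_i / Σ λ:
  PC1: 31/69 = 0.4493
  PC2: 20/69 = 0.2899
  PC3: 18/69 = 0.2609

Step 3 — cumulative fraction after k components = (λ_1 + ... + λ_k) / Σ λ:
  k = 1: 31/69 = 0.4493
  k = 2: (31 + 20)/69 = 51/69 = 0.7391
  k = 3: (31 + 20 + 18)/69 = 69/69 = 1

Summary (fraction, with percent):

explained: PC1 0.4493 (44.93%), PC2 0.2899 (28.99%), PC3 0.2609 (26.09%);  cumulative: 0.4493, 0.7391, 1


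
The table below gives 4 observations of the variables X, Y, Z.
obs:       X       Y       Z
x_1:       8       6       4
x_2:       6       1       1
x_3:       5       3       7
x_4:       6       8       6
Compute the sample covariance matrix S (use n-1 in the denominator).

Step 1 — column means:
  mean(X) = (8 + 6 + 5 + 6) / 4 = 25/4 = 6.25
  mean(Y) = (6 + 1 + 3 + 8) / 4 = 18/4 = 4.5
  mean(Z) = (4 + 1 + 7 + 6) / 4 = 18/4 = 4.5

Step 2 — sample covariance S[i,j] = (1/(n-1)) · Σ_k (x_{k,i} - mean_i) · (x_{k,j} - mean_j), with n-1 = 3.
  S[X,X] = ((1.75)·(1.75) + (-0.25)·(-0.25) + (-1.25)·(-1.25) + (-0.25)·(-0.25)) / 3 = 4.75/3 = 1.5833
  S[X,Y] = ((1.75)·(1.5) + (-0.25)·(-3.5) + (-1.25)·(-1.5) + (-0.25)·(3.5)) / 3 = 4.5/3 = 1.5
  S[X,Z] = ((1.75)·(-0.5) + (-0.25)·(-3.5) + (-1.25)·(2.5) + (-0.25)·(1.5)) / 3 = -3.5/3 = -1.1667
  S[Y,Y] = ((1.5)·(1.5) + (-3.5)·(-3.5) + (-1.5)·(-1.5) + (3.5)·(3.5)) / 3 = 29/3 = 9.6667
  S[Y,Z] = ((1.5)·(-0.5) + (-3.5)·(-3.5) + (-1.5)·(2.5) + (3.5)·(1.5)) / 3 = 13/3 = 4.3333
  S[Z,Z] = ((-0.5)·(-0.5) + (-3.5)·(-3.5) + (2.5)·(2.5) + (1.5)·(1.5)) / 3 = 21/3 = 7

S is symmetric (S[j,i] = S[i,j]). Assembling:

S = [[1.5833, 1.5, -1.1667],
 [1.5, 9.6667, 4.3333],
 [-1.1667, 4.3333, 7]]
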